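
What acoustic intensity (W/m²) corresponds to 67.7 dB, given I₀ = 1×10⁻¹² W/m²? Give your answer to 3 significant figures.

I = I₀·10^(L/10) = 10⁻¹² × 10^(67.7/10) = 10^(-5.230).

5.89e-06 W/m²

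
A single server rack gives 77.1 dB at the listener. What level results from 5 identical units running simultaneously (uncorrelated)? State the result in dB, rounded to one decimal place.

L_total = L₁ + 10·log₁₀ N for N identical incoherent sources.
L_total = 77.1 + 10·log₁₀(5) = 77.1 + 6.990 = 84.09 dB.

84.1 dB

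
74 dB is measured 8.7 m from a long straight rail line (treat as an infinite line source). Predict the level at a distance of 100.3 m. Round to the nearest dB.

63 dB

Line-source attenuation: ΔL = 10·log₁₀(r₂/r₁) = 10·log₁₀(100.3/8.7) = 10.618 dB.
L₂ = 74 − 10·log₁₀(100.3/8.7) = 74 − 10.618 = 63.38 dB.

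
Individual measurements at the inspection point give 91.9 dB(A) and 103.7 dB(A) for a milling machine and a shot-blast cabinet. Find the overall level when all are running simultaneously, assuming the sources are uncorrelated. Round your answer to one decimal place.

Incoherent sources combine by intensity addition: L_total = 10·log₁₀(Σ 10^(L_i/10)).
Σ 10^(L/10) = 10^(91.9/10) + 10^(103.7/10) = 2.499e+10.
L_total = 10·log₁₀(2.499e+10) = 103.98 dB(A).

104.0 dB(A)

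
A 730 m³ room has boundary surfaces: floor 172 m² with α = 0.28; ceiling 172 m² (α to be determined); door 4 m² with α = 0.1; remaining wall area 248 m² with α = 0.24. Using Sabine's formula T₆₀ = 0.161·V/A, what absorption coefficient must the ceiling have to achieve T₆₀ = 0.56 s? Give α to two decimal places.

A = 0.161·V/T₆₀ = 0.161·730/0.56 = 209.87 m² sabins.
Absorption from the other surfaces = 172·0.28 + 4·0.1 + 248·0.24 = 108.08 m², so the ceiling must supply 101.79 m² over 172 m².
α = 101.79/172 = 0.592.

0.59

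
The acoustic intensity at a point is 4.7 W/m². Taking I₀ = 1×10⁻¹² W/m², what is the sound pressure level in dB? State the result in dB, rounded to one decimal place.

126.7 dB

L = 10·log₁₀(I/I₀) = 10·log₁₀(4.7/10⁻¹²) = 10·log₁₀(4.7×10^12).
L = 10·(0.6721 + 12) = 126.72 dB.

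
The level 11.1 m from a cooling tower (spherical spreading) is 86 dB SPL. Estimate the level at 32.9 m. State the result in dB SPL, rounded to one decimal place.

Point-source attenuation: ΔL = 20·log₁₀(r₂/r₁) = 20·log₁₀(32.9/11.1) = 9.437 dB.
L₂ = 86 − 20·log₁₀(32.9/11.1) = 86 − 9.437 = 76.56 dB SPL.

76.6 dB SPL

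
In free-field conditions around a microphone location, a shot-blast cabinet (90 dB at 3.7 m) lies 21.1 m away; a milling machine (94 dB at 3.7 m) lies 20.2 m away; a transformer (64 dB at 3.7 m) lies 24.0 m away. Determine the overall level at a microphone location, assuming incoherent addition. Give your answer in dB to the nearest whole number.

81 dB

First find each source's level at the receiver (point-source: −20·log₁₀(r/r_ref)), then combine on an intensity basis.
shot-blast cabinet: 90 − 20·log₁₀(21.1/3.7) = 90 − 15.12 = 74.88 dB.
milling machine: 94 − 20·log₁₀(20.2/3.7) = 94 − 14.74 = 79.26 dB.
transformer: 64 − 20·log₁₀(24.0/3.7) = 64 − 16.24 = 47.76 dB.
Σ 10^(L/10) = 1.151e+08 → L_total = 10·log₁₀(1.151e+08) = 80.61 dB.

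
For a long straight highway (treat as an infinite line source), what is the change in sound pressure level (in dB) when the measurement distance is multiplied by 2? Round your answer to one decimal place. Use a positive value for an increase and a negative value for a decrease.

A line source loses 3 dB per doubling of distance; generally ΔL = −10·log₁₀(r₂/r₁).
ΔL = −10·log₁₀(2) = -3.01 dB.

-3.0 dB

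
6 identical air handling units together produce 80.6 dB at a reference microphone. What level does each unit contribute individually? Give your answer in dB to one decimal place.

72.8 dB

For N identical incoherent sources L_total = L₁ + 10·log₁₀ N, so L₁ = 80.6 − 10·log₁₀(6) = 80.6 − 7.782.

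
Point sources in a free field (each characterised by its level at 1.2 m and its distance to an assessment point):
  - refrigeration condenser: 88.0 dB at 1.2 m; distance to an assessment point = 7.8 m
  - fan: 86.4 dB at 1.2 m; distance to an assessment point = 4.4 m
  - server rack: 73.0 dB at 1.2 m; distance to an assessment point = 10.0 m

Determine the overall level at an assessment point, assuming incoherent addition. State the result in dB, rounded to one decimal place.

76.8 dB

Propagate each source to the receiver with L = L_ref − 20·log₁₀(r/r_ref), then add intensities.
refrigeration condenser: 88.0 − 20·log₁₀(7.8/1.2) = 88.0 − 16.26 = 71.74 dB.
fan: 86.4 − 20·log₁₀(4.4/1.2) = 86.4 − 11.29 = 75.11 dB.
server rack: 73.0 − 20·log₁₀(10.0/1.2) = 73.0 − 18.42 = 54.58 dB.
Σ 10^(L/10) = 4.769e+07 → L_total = 10·log₁₀(4.769e+07) = 76.78 dB.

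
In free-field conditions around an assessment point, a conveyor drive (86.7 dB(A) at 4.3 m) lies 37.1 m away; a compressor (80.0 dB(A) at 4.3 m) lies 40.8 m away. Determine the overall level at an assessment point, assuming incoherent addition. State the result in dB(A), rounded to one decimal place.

68.7 dB(A)

Propagate each source to the receiver with L = L_ref − 20·log₁₀(r/r_ref), then add intensities.
conveyor drive: 86.7 − 20·log₁₀(37.1/4.3) = 86.7 − 18.72 = 67.98 dB(A).
compressor: 80.0 − 20·log₁₀(40.8/4.3) = 80.0 − 19.54 = 60.46 dB(A).
Σ 10^(L/10) = 7.394e+06 → L_total = 10·log₁₀(7.394e+06) = 68.69 dB(A).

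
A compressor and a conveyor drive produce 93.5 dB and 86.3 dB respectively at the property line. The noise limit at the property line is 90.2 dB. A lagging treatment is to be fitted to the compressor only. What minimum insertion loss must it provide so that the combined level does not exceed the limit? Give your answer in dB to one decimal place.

5.6 dB

The untreated sources together contribute 10^(86.3/10) = 4.266e+08, i.e. 86.30 dB.
The limit corresponds to 10^(90.2/10) = 1.047e+09; subtracting the fixed part leaves 6.205e+08 for the compressor, i.e. 87.93 dB.
So the compressor must be reduced from 93.5 to 87.93 dB: IL = 5.57 dB.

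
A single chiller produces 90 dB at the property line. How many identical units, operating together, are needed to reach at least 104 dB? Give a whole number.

Need L₁ + 10·log₁₀ N ≥ 104, i.e. log₁₀ N ≥ 1.40.
N ≥ 10^(14.0/10) = 25.119, so N = 26.

26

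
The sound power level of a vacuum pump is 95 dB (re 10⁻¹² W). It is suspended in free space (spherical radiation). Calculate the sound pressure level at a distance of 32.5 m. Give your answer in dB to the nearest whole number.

54 dB

L_p = L_w − 10·log₁₀(4π·r²) with r = 32.5 m.
4π·r² = 1.327e+04 m², 10·log₁₀ of that is 41.230 dB.
L_p = 95 − 41.230 = 53.77 dB.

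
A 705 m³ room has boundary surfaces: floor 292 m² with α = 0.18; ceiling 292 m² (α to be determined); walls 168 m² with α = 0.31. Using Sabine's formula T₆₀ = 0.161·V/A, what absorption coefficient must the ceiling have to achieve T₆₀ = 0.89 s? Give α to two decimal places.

0.08

Required total absorption A = 0.161·705/0.89 = 127.53 m².
Absorption from the other surfaces = 292·0.18 + 168·0.31 = 104.64 m², so the ceiling must supply 22.89 m² over 292 m².
α = 22.89/292 = 0.078.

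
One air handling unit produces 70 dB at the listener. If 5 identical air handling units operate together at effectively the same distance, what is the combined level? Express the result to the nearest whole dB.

77 dB

With 5 equal, uncorrelated contributions the intensity is 5× that of one unit, giving a rise of 10·log₁₀ 5.
L_total = 70 + 10·log₁₀(5) = 70 + 6.990 = 76.99 dB.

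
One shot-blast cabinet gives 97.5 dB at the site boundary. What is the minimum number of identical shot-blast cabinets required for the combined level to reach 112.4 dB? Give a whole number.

Need L₁ + 10·log₁₀ N ≥ 112.4, i.e. log₁₀ N ≥ 1.49.
N ≥ 10^(14.9/10) = 30.903, so N = 31.

31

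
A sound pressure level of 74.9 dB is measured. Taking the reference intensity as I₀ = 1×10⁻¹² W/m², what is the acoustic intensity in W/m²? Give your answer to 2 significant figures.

3.1e-05 W/m²

I = I₀·10^(L/10) = 10⁻¹² × 10^(74.9/10) = 10^(-4.510).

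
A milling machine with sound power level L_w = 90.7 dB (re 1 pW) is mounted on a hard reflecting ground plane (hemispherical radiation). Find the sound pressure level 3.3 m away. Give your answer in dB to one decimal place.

72.3 dB

L_p = L_w − 10·log₁₀(2π·r²) with r = 3.3 m.
2π·r² = 68.42 m², 10·log₁₀ of that is 18.352 dB.
L_p = 90.7 − 18.352 = 72.35 dB.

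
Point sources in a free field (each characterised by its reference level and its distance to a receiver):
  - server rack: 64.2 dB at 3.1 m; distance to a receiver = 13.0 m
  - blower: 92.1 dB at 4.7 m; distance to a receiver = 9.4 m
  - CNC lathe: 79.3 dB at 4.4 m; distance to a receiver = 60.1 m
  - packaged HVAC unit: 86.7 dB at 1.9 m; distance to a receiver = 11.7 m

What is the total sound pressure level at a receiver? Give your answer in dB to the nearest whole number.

86 dB

First find each source's level at the receiver (point-source: −20·log₁₀(r/r_ref)), then combine on an intensity basis.
server rack: 64.2 − 20·log₁₀(13.0/3.1) = 64.2 − 12.45 = 51.75 dB.
blower: 92.1 − 20·log₁₀(9.4/4.7) = 92.1 − 6.02 = 86.08 dB.
CNC lathe: 79.3 − 20·log₁₀(60.1/4.4) = 79.3 − 22.71 = 56.59 dB.
packaged HVAC unit: 86.7 − 20·log₁₀(11.7/1.9) = 86.7 − 15.79 = 70.91 dB.
Σ 10^(L/10) = 4.184e+08 → L_total = 10·log₁₀(4.184e+08) = 86.22 dB.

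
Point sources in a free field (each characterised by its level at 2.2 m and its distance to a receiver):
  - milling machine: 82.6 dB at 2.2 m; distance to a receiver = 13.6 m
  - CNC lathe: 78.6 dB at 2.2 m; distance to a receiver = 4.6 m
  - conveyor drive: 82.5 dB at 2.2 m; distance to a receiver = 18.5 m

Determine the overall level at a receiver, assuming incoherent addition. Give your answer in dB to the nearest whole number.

74 dB

Apply inverse-square spreading to bring every level to the receiver, then sum 10^(L/10).
milling machine: 82.6 − 20·log₁₀(13.6/2.2) = 82.6 − 15.82 = 66.78 dB.
CNC lathe: 78.6 − 20·log₁₀(4.6/2.2) = 78.6 − 6.41 = 72.19 dB.
conveyor drive: 82.5 − 20·log₁₀(18.5/2.2) = 82.5 − 18.49 = 64.01 dB.
Σ 10^(L/10) = 2.385e+07 → L_total = 10·log₁₀(2.385e+07) = 73.77 dB.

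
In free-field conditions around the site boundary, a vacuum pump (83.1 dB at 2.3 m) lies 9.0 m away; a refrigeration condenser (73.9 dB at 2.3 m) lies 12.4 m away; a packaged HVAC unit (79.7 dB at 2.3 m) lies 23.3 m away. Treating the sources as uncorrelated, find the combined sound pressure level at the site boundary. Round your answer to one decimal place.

Apply inverse-square spreading to bring every level to the receiver, then sum 10^(L/10).
vacuum pump: 83.1 − 20·log₁₀(9.0/2.3) = 83.1 − 11.85 = 71.25 dB.
refrigeration condenser: 73.9 − 20·log₁₀(12.4/2.3) = 73.9 − 14.63 = 59.27 dB.
packaged HVAC unit: 79.7 − 20·log₁₀(23.3/2.3) = 79.7 − 20.11 = 59.59 dB.
Σ 10^(L/10) = 1.509e+07 → L_total = 10·log₁₀(1.509e+07) = 71.79 dB.

71.8 dB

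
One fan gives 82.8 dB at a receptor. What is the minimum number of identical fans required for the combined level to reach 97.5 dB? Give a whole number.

30

N identical sources give L₁ + 10·log₁₀ N, so require 10·log₁₀ N ≥ 97.5 − 82.8 = 14.7 dB.
N ≥ 10^(14.7/10) = 29.512, so N = 30.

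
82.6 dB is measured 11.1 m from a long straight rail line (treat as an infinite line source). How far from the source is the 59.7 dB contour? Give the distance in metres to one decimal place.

2164.3 m

Line-source spreading drops the level by 10·log₁₀(r₂/r₁); inverting, r₂/r₁ = 10^(ΔL/10).
r₂ = 11.1·10^((82.6−59.7)/10) = 11.1·10^(22.9/10) = 2164.33 m.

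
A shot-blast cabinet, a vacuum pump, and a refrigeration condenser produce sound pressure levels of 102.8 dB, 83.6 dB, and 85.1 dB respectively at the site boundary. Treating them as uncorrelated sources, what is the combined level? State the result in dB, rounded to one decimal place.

102.9 dB

For uncorrelated sources the intensities add, so convert each level to linear form, sum, and take 10·log₁₀ of the total.
Σ 10^(L/10) = 10^(102.8/10) + 10^(83.6/10) + 10^(85.1/10) = 1.961e+10.
L_total = 10·log₁₀(1.961e+10) = 102.92 dB.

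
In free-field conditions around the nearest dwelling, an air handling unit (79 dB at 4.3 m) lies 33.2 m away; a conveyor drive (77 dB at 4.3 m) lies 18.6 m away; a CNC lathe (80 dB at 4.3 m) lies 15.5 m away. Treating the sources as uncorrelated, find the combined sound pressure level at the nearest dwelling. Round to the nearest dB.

71 dB

Propagate each source to the receiver with L = L_ref − 20·log₁₀(r/r_ref), then add intensities.
air handling unit: 79 − 20·log₁₀(33.2/4.3) = 79 − 17.75 = 61.25 dB.
conveyor drive: 77 − 20·log₁₀(18.6/4.3) = 77 − 12.72 = 64.28 dB.
CNC lathe: 80 − 20·log₁₀(15.5/4.3) = 80 − 11.14 = 68.86 dB.
Σ 10^(L/10) = 1.171e+07 → L_total = 10·log₁₀(1.171e+07) = 70.68 dB.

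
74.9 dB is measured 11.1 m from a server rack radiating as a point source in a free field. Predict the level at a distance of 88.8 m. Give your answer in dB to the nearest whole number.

For a point source, L₂ = L₁ − 20·log₁₀(r₂/r₁).
L₂ = 74.9 − 20·log₁₀(88.8/11.1) = 74.9 − 18.062 = 56.84 dB.

57 dB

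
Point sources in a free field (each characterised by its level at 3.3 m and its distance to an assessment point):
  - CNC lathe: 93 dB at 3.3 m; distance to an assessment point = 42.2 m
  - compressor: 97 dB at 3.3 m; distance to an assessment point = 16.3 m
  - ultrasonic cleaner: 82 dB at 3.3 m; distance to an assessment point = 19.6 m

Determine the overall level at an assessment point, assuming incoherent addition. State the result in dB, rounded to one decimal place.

Propagate each source to the receiver with L = L_ref − 20·log₁₀(r/r_ref), then add intensities.
CNC lathe: 93 − 20·log₁₀(42.2/3.3) = 93 − 22.14 = 70.86 dB.
compressor: 97 − 20·log₁₀(16.3/3.3) = 97 − 13.87 = 83.13 dB.
ultrasonic cleaner: 82 − 20·log₁₀(19.6/3.3) = 82 − 15.47 = 66.53 dB.
Σ 10^(L/10) = 2.221e+08 → L_total = 10·log₁₀(2.221e+08) = 83.47 dB.

83.5 dB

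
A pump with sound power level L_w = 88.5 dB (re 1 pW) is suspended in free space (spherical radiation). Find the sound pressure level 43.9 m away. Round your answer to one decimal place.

The power spreads over a sphere of area 4π·r², so L_p = L_w − 10·log₁₀(4π·r²).
4π·r² = 2.422e+04 m², 10·log₁₀ of that is 43.841 dB.
L_p = 88.5 − 43.841 = 44.66 dB.

44.7 dB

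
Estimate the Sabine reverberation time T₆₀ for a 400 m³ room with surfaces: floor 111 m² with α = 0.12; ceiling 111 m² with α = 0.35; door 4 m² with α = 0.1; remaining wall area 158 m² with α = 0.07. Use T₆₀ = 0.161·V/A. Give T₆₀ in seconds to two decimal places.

Summing Sᵢαᵢ: 111·0.12 + 111·0.35 + 4·0.1 + 158·0.07 = 63.63 m².
T₆₀ = 0.161·V/A = 0.161·400/63.63 = 1.012 s.

1.01 s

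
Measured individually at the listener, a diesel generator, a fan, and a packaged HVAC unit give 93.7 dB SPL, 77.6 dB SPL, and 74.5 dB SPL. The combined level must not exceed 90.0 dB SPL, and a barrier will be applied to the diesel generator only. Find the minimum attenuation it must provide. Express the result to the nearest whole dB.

Fixed contribution from the other sources: Σ 10^(L/10) = 10^(77.6/10) + 10^(74.5/10) = 8.573e+07 (79.33 dB SPL).
The limit corresponds to 10^(90.0/10) = 1.000e+09; subtracting the fixed part leaves 9.143e+08 for the diesel generator, i.e. 89.61 dB SPL.
So the diesel generator must be reduced from 93.7 to 89.61 dB SPL: IL = 4.09 dB.

4 dB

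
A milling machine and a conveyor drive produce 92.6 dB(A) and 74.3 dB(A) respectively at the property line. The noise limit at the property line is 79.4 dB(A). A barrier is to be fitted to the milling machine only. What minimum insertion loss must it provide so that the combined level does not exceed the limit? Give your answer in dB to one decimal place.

The untreated sources together contribute 10^(74.3/10) = 2.692e+07, i.e. 74.30 dB(A).
The limit corresponds to 10^(79.4/10) = 8.710e+07; subtracting the fixed part leaves 6.018e+07 for the milling machine, i.e. 77.79 dB(A).
Required insertion loss = 92.6 − 77.79 = 14.81 dB.

14.8 dB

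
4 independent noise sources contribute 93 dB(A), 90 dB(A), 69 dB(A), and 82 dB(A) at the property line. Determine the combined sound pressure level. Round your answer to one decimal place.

95.0 dB(A)

Incoherent sources combine by intensity addition: L_total = 10·log₁₀(Σ 10^(L_i/10)).
Σ 10^(L/10) = 10^(93/10) + 10^(90/10) + 10^(69/10) + 10^(82/10) = 3.162e+09.
L_total = 10·log₁₀(3.162e+09) = 95.00 dB(A).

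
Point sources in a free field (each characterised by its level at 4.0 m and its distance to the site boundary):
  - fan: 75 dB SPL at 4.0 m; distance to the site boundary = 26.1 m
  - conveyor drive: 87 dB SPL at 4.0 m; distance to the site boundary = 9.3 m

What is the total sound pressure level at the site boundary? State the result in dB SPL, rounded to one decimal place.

79.7 dB SPL

Apply inverse-square spreading to bring every level to the receiver, then sum 10^(L/10).
fan: 75 − 20·log₁₀(26.1/4.0) = 75 − 16.29 = 58.71 dB SPL.
conveyor drive: 87 − 20·log₁₀(9.3/4.0) = 87 − 7.33 = 79.67 dB SPL.
Σ 10^(L/10) = 9.346e+07 → L_total = 10·log₁₀(9.346e+07) = 79.71 dB SPL.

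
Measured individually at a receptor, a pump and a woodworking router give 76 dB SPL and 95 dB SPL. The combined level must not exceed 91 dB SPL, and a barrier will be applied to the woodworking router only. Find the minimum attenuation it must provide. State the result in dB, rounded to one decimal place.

4.1 dB

Fixed contribution from the other source: Σ 10^(L/10) = 10^(76/10) = 3.981e+07 (76.00 dB SPL).
The limit corresponds to 10^(91/10) = 1.259e+09; subtracting the fixed part leaves 1.219e+09 for the woodworking router, i.e. 90.86 dB SPL.
So the woodworking router must be reduced from 95 to 90.86 dB SPL: IL = 4.14 dB.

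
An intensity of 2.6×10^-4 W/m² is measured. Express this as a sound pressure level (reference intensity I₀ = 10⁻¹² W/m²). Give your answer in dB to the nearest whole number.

84 dB

Dividing by I₀ shifts the exponent by 12: I/I₀ = 2.6×10^8.
L = 10·(0.4150 + 8) = 84.15 dB.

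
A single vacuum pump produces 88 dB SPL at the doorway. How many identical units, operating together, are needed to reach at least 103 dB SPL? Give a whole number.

N identical sources give L₁ + 10·log₁₀ N, so require 10·log₁₀ N ≥ 103 − 88 = 15.0 dB.
N ≥ 10^(15.0/10) = 31.623, so N = 32.

32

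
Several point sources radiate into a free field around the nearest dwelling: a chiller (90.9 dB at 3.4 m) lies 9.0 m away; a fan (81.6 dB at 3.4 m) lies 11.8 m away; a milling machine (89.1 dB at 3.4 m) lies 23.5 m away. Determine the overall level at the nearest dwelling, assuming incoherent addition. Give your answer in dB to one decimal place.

83.1 dB

Propagate each source to the receiver with L = L_ref − 20·log₁₀(r/r_ref), then add intensities.
chiller: 90.9 − 20·log₁₀(9.0/3.4) = 90.9 − 8.46 = 82.44 dB.
fan: 81.6 − 20·log₁₀(11.8/3.4) = 81.6 − 10.81 = 70.79 dB.
milling machine: 89.1 − 20·log₁₀(23.5/3.4) = 89.1 − 16.79 = 72.31 dB.
Σ 10^(L/10) = 2.046e+08 → L_total = 10·log₁₀(2.046e+08) = 83.11 dB.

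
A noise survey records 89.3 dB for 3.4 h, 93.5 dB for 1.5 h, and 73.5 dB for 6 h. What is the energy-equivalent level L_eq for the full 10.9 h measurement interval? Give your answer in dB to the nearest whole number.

Weight each interval's intensity by its duration and average over T = 10.9 h:
Σ tᵢ·10^(Lᵢ/10) = 3.4·10^(89.3/10) + 1.5·10^(93.5/10) + 6·10^(73.5/10) = 6.386e+09.
L_eq = 10·log₁₀(6.386e+09/10.9) = 87.68 dB.

88 dB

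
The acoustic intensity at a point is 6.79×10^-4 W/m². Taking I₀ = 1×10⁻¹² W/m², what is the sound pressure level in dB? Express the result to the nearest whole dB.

88 dB

I/I₀ = 6.79×10^-4/10⁻¹² = 6.79×10^8, and L = 10·log₁₀(I/I₀).
L = 10·(0.8319 + 8) = 88.32 dB.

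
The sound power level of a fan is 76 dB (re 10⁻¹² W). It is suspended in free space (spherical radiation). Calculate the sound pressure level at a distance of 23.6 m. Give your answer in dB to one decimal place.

37.5 dB

L_p = L_w − 10·log₁₀(4π·r²) with r = 23.6 m.
4π·r² = 6999 m², 10·log₁₀ of that is 38.450 dB.
L_p = 76 − 38.450 = 37.55 dB.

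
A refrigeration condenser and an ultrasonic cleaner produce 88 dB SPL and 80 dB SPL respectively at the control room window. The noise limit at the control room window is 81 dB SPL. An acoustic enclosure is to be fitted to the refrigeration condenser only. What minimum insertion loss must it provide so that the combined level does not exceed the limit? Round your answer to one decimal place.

Everything except the refrigeration condenser sums to 10^(80/10) = 1.000e+08 in linear terms, 80.00 dB SPL.
The limit corresponds to 10^(81/10) = 1.259e+08; subtracting the fixed part leaves 2.589e+07 for the refrigeration condenser, i.e. 74.13 dB SPL.
So the refrigeration condenser must be reduced from 88 to 74.13 dB SPL: IL = 13.87 dB.

13.9 dB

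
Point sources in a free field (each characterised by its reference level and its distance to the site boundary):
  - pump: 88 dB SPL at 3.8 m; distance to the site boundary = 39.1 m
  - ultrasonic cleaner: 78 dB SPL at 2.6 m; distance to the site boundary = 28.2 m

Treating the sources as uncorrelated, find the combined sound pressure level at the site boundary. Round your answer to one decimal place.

Apply inverse-square spreading to bring every level to the receiver, then sum 10^(L/10).
pump: 88 − 20·log₁₀(39.1/3.8) = 88 − 20.25 = 67.75 dB SPL.
ultrasonic cleaner: 78 − 20·log₁₀(28.2/2.6) = 78 − 20.71 = 57.29 dB SPL.
Σ 10^(L/10) = 6.496e+06 → L_total = 10·log₁₀(6.496e+06) = 68.13 dB SPL.

68.1 dB SPL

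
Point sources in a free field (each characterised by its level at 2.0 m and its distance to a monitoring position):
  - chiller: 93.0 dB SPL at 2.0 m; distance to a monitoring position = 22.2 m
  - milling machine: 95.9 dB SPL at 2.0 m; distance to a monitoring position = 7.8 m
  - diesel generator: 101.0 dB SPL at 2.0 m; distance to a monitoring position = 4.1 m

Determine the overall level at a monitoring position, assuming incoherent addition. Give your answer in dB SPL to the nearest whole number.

95 dB SPL

Apply inverse-square spreading to bring every level to the receiver, then sum 10^(L/10).
chiller: 93.0 − 20·log₁₀(22.2/2.0) = 93.0 − 20.91 = 72.09 dB SPL.
milling machine: 95.9 − 20·log₁₀(7.8/2.0) = 95.9 − 11.82 = 84.08 dB SPL.
diesel generator: 101.0 − 20·log₁₀(4.1/2.0) = 101.0 − 6.24 = 94.76 dB SPL.
Σ 10^(L/10) = 3.268e+09 → L_total = 10·log₁₀(3.268e+09) = 95.14 dB SPL.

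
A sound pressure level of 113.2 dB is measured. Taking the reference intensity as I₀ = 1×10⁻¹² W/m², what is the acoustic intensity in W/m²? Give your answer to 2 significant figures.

I = I₀·10^(L/10) = 10⁻¹² × 10^(113.2/10) = 10^(-0.680).

0.21 W/m²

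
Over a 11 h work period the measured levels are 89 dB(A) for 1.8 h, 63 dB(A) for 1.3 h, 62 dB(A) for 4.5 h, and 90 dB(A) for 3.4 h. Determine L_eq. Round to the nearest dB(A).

86 dB(A)

The energy average is taken in the linear domain: L_eq = 10·log₁₀[(Σ tᵢ·10^(Lᵢ/10))/T], T = 11 h.
Σ tᵢ·10^(Lᵢ/10) = 1.8·10^(89/10) + 1.3·10^(63/10) + 4.5·10^(62/10) + 3.4·10^(90/10) = 4.840e+09.
L_eq = 10·log₁₀(4.840e+09/11) = 86.43 dB(A).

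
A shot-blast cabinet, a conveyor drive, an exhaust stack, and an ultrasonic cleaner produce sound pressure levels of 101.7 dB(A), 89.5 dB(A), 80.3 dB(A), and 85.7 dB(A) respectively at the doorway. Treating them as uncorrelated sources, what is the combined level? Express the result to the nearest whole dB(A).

102 dB(A)

Incoherent sources combine by intensity addition: L_total = 10·log₁₀(Σ 10^(L_i/10)).
Σ 10^(L/10) = 10^(101.7/10) + 10^(89.5/10) + 10^(80.3/10) + 10^(85.7/10) = 1.616e+10.
L_total = 10·log₁₀(1.616e+10) = 102.08 dB(A).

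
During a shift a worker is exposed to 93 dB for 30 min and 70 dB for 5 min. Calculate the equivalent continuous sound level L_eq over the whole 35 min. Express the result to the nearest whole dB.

92 dB

The energy average is taken in the linear domain: L_eq = 10·log₁₀[(Σ tᵢ·10^(Lᵢ/10))/T], T = 35 min.
Σ tᵢ·10^(Lᵢ/10) = 30·10^(93/10) + 5·10^(70/10) = 5.991e+10.
L_eq = 10·log₁₀(5.991e+10/35) = 92.33 dB.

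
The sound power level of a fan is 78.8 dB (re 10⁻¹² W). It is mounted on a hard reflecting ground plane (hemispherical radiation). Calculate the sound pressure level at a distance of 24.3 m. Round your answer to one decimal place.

L_p = L_w − 10·log₁₀(2π·r²) with r = 24.3 m.
2π·r² = 3710 m², 10·log₁₀ of that is 35.694 dB.
L_p = 78.8 − 35.694 = 43.11 dB.

43.1 dB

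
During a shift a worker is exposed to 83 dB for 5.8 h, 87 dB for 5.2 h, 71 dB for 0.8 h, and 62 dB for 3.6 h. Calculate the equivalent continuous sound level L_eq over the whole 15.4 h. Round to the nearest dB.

L_eq = 10·log₁₀[(1/T)·Σ tᵢ·10^(Lᵢ/10)] with T = 15.4 h.
Σ tᵢ·10^(Lᵢ/10) = 5.8·10^(83/10) + 5.2·10^(87/10) + 0.8·10^(71/10) + 3.6·10^(62/10) = 3.779e+09.
L_eq = 10·log₁₀(3.779e+09/15.4) = 83.90 dB.

84 dB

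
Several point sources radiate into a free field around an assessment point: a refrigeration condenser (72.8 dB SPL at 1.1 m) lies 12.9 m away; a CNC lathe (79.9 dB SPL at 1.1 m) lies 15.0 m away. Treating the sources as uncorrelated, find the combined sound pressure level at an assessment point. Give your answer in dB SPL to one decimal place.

58.2 dB SPL

First find each source's level at the receiver (point-source: −20·log₁₀(r/r_ref)), then combine on an intensity basis.
refrigeration condenser: 72.8 − 20·log₁₀(12.9/1.1) = 72.8 − 21.38 = 51.42 dB SPL.
CNC lathe: 79.9 − 20·log₁₀(15.0/1.1) = 79.9 − 22.69 = 57.21 dB SPL.
Σ 10^(L/10) = 6.641e+05 → L_total = 10·log₁₀(6.641e+05) = 58.22 dB SPL.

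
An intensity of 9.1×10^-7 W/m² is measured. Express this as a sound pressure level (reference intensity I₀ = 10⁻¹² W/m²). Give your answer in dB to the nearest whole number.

60 dB

Dividing by I₀ shifts the exponent by 12: I/I₀ = 9.1×10^5.
L = 10·(0.9590 + 5) = 59.59 dB.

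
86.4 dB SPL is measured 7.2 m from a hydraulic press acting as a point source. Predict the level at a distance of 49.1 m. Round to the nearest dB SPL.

70 dB SPL

Point-source attenuation: ΔL = 20·log₁₀(r₂/r₁) = 20·log₁₀(49.1/7.2) = 16.675 dB.
L₂ = 86.4 − 20·log₁₀(49.1/7.2) = 86.4 − 16.675 = 69.73 dB SPL.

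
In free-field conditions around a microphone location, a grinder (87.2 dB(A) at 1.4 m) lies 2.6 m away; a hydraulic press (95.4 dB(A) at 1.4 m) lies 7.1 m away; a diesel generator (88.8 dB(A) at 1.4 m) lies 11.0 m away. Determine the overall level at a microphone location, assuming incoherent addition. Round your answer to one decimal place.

84.8 dB(A)

First find each source's level at the receiver (point-source: −20·log₁₀(r/r_ref)), then combine on an intensity basis.
grinder: 87.2 − 20·log₁₀(2.6/1.4) = 87.2 − 5.38 = 81.82 dB(A).
hydraulic press: 95.4 − 20·log₁₀(7.1/1.4) = 95.4 − 14.10 = 81.30 dB(A).
diesel generator: 88.8 − 20·log₁₀(11.0/1.4) = 88.8 − 17.91 = 70.89 dB(A).
Σ 10^(L/10) = 2.993e+08 → L_total = 10·log₁₀(2.993e+08) = 84.76 dB(A).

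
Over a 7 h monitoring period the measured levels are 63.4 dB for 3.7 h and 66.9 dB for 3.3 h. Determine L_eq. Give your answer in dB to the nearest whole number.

The energy average is taken in the linear domain: L_eq = 10·log₁₀[(Σ tᵢ·10^(Lᵢ/10))/T], T = 7 h.
Σ tᵢ·10^(Lᵢ/10) = 3.7·10^(63.4/10) + 3.3·10^(66.9/10) = 2.426e+07.
L_eq = 10·log₁₀(2.426e+07/7) = 65.40 dB.

65 dB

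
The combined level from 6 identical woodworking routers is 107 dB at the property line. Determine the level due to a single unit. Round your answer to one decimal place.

99.2 dB

Dividing the total intensity by 6 lowers the level by 10·log₁₀ 6 = 7.782 dB: L₁ = 107 − 7.782.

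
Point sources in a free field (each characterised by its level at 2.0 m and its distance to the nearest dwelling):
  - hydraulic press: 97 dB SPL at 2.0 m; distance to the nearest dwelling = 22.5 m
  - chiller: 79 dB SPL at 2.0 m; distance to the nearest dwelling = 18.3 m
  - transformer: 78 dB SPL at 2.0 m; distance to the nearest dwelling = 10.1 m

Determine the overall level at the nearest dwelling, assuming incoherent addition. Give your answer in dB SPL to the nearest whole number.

First find each source's level at the receiver (point-source: −20·log₁₀(r/r_ref)), then combine on an intensity basis.
hydraulic press: 97 − 20·log₁₀(22.5/2.0) = 97 − 21.02 = 75.98 dB SPL.
chiller: 79 − 20·log₁₀(18.3/2.0) = 79 − 19.23 = 59.77 dB SPL.
transformer: 78 − 20·log₁₀(10.1/2.0) = 78 − 14.07 = 63.93 dB SPL.
Σ 10^(L/10) = 4.302e+07 → L_total = 10·log₁₀(4.302e+07) = 76.34 dB SPL.

76 dB SPL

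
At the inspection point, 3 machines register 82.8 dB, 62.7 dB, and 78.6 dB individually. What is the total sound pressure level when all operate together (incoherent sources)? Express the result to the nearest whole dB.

84 dB

Incoherent sources combine by intensity addition: L_total = 10·log₁₀(Σ 10^(L_i/10)).
Σ 10^(L/10) = 10^(82.8/10) + 10^(62.7/10) + 10^(78.6/10) = 2.649e+08.
L_total = 10·log₁₀(2.649e+08) = 84.23 dB.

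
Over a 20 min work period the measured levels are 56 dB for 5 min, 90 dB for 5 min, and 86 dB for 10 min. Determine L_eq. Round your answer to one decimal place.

86.5 dB

L_eq = 10·log₁₀[(1/T)·Σ tᵢ·10^(Lᵢ/10)] with T = 20 min.
Σ tᵢ·10^(Lᵢ/10) = 5·10^(56/10) + 5·10^(90/10) + 10·10^(86/10) = 8.983e+09.
L_eq = 10·log₁₀(8.983e+09/20) = 86.52 dB.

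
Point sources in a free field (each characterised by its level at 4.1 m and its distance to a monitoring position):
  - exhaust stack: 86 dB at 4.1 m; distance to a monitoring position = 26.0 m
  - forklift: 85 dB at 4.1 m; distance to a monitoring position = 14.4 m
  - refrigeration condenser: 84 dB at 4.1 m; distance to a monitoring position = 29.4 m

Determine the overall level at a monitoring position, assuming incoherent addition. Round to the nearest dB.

76 dB

First find each source's level at the receiver (point-source: −20·log₁₀(r/r_ref)), then combine on an intensity basis.
exhaust stack: 86 − 20·log₁₀(26.0/4.1) = 86 − 16.04 = 69.96 dB.
forklift: 85 − 20·log₁₀(14.4/4.1) = 85 − 10.91 = 74.09 dB.
refrigeration condenser: 84 − 20·log₁₀(29.4/4.1) = 84 − 17.11 = 66.89 dB.
Σ 10^(L/10) = 4.042e+07 → L_total = 10·log₁₀(4.042e+07) = 76.07 dB.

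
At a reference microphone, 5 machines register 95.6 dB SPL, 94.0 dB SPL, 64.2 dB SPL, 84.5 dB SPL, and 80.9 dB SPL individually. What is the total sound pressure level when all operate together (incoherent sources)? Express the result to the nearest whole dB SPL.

98 dB SPL

For uncorrelated sources the intensities add, so convert each level to linear form, sum, and take 10·log₁₀ of the total.
Σ 10^(L/10) = 10^(95.6/10) + 10^(94.0/10) + 10^(64.2/10) + 10^(84.5/10) + 10^(80.9/10) = 6.550e+09.
L_total = 10·log₁₀(6.550e+09) = 98.16 dB SPL.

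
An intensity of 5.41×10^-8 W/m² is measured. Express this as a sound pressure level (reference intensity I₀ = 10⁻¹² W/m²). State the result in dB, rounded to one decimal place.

47.3 dB

I/I₀ = 5.41×10^-8/10⁻¹² = 5.41×10^4, and L = 10·log₁₀(I/I₀).
L = 10·(0.7332 + 4) = 47.33 dB.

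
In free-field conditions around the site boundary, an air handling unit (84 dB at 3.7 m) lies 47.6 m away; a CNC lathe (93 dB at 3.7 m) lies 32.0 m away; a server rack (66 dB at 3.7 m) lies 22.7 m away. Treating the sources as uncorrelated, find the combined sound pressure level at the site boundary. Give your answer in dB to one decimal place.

74.5 dB

Propagate each source to the receiver with L = L_ref − 20·log₁₀(r/r_ref), then add intensities.
air handling unit: 84 − 20·log₁₀(47.6/3.7) = 84 − 22.19 = 61.81 dB.
CNC lathe: 93 − 20·log₁₀(32.0/3.7) = 93 − 18.74 = 74.26 dB.
server rack: 66 − 20·log₁₀(22.7/3.7) = 66 − 15.76 = 50.24 dB.
Σ 10^(L/10) = 2.830e+07 → L_total = 10·log₁₀(2.830e+07) = 74.52 dB.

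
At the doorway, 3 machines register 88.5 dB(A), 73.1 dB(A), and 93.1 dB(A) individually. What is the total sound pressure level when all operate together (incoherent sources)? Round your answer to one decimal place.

Incoherent sources combine by intensity addition: L_total = 10·log₁₀(Σ 10^(L_i/10)).
Σ 10^(L/10) = 10^(88.5/10) + 10^(73.1/10) + 10^(93.1/10) = 2.770e+09.
L_total = 10·log₁₀(2.770e+09) = 94.42 dB(A).

94.4 dB(A)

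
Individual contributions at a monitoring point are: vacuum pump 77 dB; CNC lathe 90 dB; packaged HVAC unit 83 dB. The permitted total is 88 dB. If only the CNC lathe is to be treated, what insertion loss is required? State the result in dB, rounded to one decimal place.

The untreated sources together contribute 10^(77/10) + 10^(83/10) = 2.496e+08, i.e. 83.97 dB.
The limit corresponds to 10^(88/10) = 6.310e+08; subtracting the fixed part leaves 3.813e+08 for the CNC lathe, i.e. 85.81 dB.
So the CNC lathe must be reduced from 90 to 85.81 dB: IL = 4.19 dB.

4.2 dB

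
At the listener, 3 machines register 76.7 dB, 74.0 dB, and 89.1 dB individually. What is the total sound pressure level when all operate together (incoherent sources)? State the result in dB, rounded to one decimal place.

89.5 dB

Incoherent sources combine by intensity addition: L_total = 10·log₁₀(Σ 10^(L_i/10)).
Σ 10^(L/10) = 10^(76.7/10) + 10^(74.0/10) + 10^(89.1/10) = 8.847e+08.
L_total = 10·log₁₀(8.847e+08) = 89.47 dB.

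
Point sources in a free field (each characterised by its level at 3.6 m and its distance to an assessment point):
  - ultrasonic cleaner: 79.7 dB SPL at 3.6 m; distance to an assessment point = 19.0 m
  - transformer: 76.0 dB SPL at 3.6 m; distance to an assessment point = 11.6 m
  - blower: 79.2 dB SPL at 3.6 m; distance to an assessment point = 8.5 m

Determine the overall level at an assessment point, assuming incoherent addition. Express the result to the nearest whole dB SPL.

73 dB SPL

Apply inverse-square spreading to bring every level to the receiver, then sum 10^(L/10).
ultrasonic cleaner: 79.7 − 20·log₁₀(19.0/3.6) = 79.7 − 14.45 = 65.25 dB SPL.
transformer: 76.0 − 20·log₁₀(11.6/3.6) = 76.0 − 10.16 = 65.84 dB SPL.
blower: 79.2 − 20·log₁₀(8.5/3.6) = 79.2 − 7.46 = 71.74 dB SPL.
Σ 10^(L/10) = 2.210e+07 → L_total = 10·log₁₀(2.210e+07) = 73.44 dB SPL.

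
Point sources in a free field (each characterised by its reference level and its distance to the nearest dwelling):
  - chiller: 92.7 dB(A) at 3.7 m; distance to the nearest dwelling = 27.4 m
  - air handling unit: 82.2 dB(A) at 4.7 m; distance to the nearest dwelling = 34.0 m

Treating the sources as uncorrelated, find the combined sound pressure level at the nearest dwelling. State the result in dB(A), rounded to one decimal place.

75.7 dB(A)

Propagate each source to the receiver with L = L_ref − 20·log₁₀(r/r_ref), then add intensities.
chiller: 92.7 − 20·log₁₀(27.4/3.7) = 92.7 − 17.39 = 75.31 dB(A).
air handling unit: 82.2 − 20·log₁₀(34.0/4.7) = 82.2 − 17.19 = 65.01 dB(A).
Σ 10^(L/10) = 3.713e+07 → L_total = 10·log₁₀(3.713e+07) = 75.70 dB(A).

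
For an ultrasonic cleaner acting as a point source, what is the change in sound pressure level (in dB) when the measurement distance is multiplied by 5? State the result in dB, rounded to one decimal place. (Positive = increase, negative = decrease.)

With spherical spreading the level changes by −20·log₁₀(r₂/r₁).
ΔL = −20·log₁₀(5) = -13.98 dB.

-14.0 dB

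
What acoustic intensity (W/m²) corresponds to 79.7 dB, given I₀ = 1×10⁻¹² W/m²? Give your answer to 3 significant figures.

I = I₀·10^(L/10) = 10⁻¹² × 10^(79.7/10) = 10^(-4.030).

9.33e-05 W/m²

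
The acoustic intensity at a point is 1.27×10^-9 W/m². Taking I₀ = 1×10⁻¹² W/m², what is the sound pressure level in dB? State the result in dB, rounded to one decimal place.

31.0 dB

Dividing by I₀ shifts the exponent by 12: I/I₀ = 1.27×10^3.
L = 10·(0.1038 + 3) = 31.04 dB.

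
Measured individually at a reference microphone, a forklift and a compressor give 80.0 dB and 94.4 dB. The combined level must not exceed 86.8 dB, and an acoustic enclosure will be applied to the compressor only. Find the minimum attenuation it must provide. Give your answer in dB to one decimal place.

8.6 dB

Fixed contribution from the other source: Σ 10^(L/10) = 10^(80.0/10) = 1.000e+08 (80.00 dB).
To meet 86.8 dB overall, the treated compressor may contribute at most 10^(86.8/10) − 1.000e+08 = 3.786e+08, i.e. 85.78 dB.
Required insertion loss = 94.4 − 85.78 = 8.62 dB.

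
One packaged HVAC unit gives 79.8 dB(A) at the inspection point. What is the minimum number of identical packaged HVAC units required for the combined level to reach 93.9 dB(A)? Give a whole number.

Need L₁ + 10·log₁₀ N ≥ 93.9, i.e. log₁₀ N ≥ 1.41.
N ≥ 10^(14.1/10) = 25.704, so N = 26.

26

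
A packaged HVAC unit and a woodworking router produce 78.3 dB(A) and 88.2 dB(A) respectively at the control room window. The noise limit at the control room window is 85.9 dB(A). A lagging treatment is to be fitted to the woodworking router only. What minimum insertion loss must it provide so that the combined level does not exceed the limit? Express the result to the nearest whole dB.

Everything except the woodworking router sums to 10^(78.3/10) = 6.761e+07 in linear terms, 78.30 dB(A).
To meet 85.9 dB(A) overall, the treated woodworking router may contribute at most 10^(85.9/10) − 6.761e+07 = 3.214e+08, i.e. 85.07 dB(A).
Required insertion loss = 88.2 − 85.07 = 3.13 dB.

3 dB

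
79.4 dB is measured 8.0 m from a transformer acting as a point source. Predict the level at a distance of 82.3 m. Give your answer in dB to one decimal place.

Spherical spreading from a point source gives a 20·log₁₀(r₂/r₁) drop.
L₂ = 79.4 − 20·log₁₀(82.3/8.0) = 79.4 − 20.246 = 59.15 dB.

59.2 dB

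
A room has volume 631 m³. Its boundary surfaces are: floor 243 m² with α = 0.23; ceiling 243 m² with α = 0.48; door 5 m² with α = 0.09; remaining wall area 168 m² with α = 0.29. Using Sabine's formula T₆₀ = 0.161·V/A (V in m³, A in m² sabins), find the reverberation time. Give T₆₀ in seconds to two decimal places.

A = Σ Sᵢαᵢ = 243·0.23 + 243·0.48 + 5·0.09 + 168·0.29 = 221.70 m².
T₆₀ = 0.161·V/A = 0.161·631/221.70 = 0.458 s.

0.46 s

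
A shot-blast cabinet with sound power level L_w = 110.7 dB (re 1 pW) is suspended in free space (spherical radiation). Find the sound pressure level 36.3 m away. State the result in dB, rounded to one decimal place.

68.5 dB

Free-field spherical radiation: L_p = L_w − 10·log₁₀(4π·r²), r = 36.3 m.
4π·r² = 1.656e+04 m², 10·log₁₀ of that is 42.190 dB.
L_p = 110.7 − 42.190 = 68.51 dB.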